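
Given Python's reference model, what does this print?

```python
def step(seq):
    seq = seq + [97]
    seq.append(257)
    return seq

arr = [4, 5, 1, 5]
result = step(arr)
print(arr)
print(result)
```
[4, 5, 1, 5]
[4, 5, 1, 5, 97, 257]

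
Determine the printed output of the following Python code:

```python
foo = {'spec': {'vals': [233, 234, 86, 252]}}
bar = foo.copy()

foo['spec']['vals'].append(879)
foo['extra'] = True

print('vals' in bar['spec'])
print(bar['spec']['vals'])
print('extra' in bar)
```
True
[233, 234, 86, 252, 879]
False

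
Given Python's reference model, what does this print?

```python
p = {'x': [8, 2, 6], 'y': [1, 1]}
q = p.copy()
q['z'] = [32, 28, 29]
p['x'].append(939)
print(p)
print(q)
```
{'x': [8, 2, 6, 939], 'y': [1, 1]}
{'x': [8, 2, 6, 939], 'y': [1, 1], 'z': [32, 28, 29]}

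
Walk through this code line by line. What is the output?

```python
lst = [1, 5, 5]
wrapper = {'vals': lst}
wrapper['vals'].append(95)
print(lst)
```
[1, 5, 5, 95]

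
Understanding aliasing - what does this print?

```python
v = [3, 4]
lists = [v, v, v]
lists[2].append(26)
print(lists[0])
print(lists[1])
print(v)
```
[3, 4, 26]
[3, 4, 26]
[3, 4, 26]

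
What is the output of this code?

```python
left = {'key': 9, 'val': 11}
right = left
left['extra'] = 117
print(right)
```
{'key': 9, 'val': 11, 'extra': 117}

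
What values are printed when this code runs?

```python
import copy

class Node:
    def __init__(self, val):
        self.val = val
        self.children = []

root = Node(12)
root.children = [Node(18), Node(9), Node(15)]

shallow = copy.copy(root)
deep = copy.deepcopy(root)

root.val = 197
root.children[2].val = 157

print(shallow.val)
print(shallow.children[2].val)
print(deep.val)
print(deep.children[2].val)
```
12
157
12
15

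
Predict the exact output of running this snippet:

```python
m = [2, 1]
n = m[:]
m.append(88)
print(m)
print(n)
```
[2, 1, 88]
[2, 1]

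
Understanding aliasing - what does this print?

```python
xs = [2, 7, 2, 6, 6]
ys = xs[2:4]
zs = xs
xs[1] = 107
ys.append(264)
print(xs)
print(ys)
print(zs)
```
[2, 107, 2, 6, 6]
[2, 6, 264]
[2, 107, 2, 6, 6]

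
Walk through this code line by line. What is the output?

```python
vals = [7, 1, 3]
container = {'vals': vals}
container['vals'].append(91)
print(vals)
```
[7, 1, 3, 91]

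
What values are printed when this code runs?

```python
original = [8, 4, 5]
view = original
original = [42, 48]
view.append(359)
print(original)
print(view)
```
[42, 48]
[8, 4, 5, 359]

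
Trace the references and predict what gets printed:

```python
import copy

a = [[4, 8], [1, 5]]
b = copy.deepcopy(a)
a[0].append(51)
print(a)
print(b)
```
[[4, 8, 51], [1, 5]]
[[4, 8], [1, 5]]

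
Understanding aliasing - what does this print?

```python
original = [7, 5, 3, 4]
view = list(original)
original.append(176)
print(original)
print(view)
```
[7, 5, 3, 4, 176]
[7, 5, 3, 4]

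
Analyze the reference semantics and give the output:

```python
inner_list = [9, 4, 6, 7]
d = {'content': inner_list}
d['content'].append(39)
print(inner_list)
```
[9, 4, 6, 7, 39]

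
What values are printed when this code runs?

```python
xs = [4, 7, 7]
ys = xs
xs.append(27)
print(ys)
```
[4, 7, 7, 27]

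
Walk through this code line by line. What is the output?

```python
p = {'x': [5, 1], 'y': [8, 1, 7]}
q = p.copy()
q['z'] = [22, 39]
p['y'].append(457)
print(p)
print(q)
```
{'x': [5, 1], 'y': [8, 1, 7, 457]}
{'x': [5, 1], 'y': [8, 1, 7, 457], 'z': [22, 39]}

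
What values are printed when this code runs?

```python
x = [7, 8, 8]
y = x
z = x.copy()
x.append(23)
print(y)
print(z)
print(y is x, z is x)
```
[7, 8, 8, 23]
[7, 8, 8]
True False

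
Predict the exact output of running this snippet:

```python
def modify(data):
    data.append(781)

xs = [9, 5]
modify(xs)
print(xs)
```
[9, 5, 781]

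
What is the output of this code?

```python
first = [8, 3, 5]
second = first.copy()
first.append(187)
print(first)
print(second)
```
[8, 3, 5, 187]
[8, 3, 5]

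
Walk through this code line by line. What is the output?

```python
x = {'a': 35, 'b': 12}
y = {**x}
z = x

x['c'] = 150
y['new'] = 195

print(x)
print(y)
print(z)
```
{'a': 35, 'b': 12, 'c': 150}
{'a': 35, 'b': 12, 'new': 195}
{'a': 35, 'b': 12, 'c': 150}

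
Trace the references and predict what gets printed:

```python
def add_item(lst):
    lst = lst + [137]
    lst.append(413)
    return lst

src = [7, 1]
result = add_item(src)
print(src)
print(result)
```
[7, 1]
[7, 1, 137, 413]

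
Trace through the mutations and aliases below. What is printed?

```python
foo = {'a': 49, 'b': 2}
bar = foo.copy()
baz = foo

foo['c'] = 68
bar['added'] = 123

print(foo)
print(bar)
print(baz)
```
{'a': 49, 'b': 2, 'c': 68}
{'a': 49, 'b': 2, 'added': 123}
{'a': 49, 'b': 2, 'c': 68}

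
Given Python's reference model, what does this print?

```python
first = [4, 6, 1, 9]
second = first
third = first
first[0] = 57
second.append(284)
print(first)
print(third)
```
[57, 6, 1, 9, 284]
[57, 6, 1, 9, 284]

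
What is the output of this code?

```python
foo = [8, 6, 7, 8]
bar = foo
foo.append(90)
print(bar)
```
[8, 6, 7, 8, 90]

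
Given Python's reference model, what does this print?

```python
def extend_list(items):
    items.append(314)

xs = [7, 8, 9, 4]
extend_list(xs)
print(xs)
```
[7, 8, 9, 4, 314]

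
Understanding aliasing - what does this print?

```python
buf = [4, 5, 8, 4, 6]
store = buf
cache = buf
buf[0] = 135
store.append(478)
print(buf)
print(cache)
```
[135, 5, 8, 4, 6, 478]
[135, 5, 8, 4, 6, 478]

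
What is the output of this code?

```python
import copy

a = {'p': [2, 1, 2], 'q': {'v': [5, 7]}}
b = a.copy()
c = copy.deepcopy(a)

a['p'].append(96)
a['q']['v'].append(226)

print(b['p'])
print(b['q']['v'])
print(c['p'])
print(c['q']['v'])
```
[2, 1, 2, 96]
[5, 7, 226]
[2, 1, 2]
[5, 7]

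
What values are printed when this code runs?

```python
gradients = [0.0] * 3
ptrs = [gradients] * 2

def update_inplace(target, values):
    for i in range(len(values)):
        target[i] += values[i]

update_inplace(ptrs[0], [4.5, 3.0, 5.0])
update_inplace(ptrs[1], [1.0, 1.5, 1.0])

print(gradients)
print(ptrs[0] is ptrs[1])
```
[5.5, 4.5, 6.0]
True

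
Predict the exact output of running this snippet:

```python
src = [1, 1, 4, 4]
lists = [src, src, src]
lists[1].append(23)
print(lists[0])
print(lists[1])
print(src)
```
[1, 1, 4, 4, 23]
[1, 1, 4, 4, 23]
[1, 1, 4, 4, 23]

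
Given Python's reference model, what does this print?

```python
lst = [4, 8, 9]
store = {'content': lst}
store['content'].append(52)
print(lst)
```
[4, 8, 9, 52]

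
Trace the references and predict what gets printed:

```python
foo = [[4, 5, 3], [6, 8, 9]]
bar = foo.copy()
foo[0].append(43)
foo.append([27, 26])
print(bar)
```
[[4, 5, 3, 43], [6, 8, 9]]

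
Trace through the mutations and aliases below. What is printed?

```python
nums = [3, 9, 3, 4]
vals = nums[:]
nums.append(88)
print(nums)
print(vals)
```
[3, 9, 3, 4, 88]
[3, 9, 3, 4]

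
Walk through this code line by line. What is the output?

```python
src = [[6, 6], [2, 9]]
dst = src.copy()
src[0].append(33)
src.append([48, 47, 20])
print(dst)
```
[[6, 6, 33], [2, 9]]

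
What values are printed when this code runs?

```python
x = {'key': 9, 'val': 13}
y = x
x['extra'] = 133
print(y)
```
{'key': 9, 'val': 13, 'extra': 133}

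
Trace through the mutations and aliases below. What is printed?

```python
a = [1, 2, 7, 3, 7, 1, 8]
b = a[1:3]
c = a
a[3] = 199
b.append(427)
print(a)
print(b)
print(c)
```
[1, 2, 7, 199, 7, 1, 8]
[2, 7, 427]
[1, 2, 7, 199, 7, 1, 8]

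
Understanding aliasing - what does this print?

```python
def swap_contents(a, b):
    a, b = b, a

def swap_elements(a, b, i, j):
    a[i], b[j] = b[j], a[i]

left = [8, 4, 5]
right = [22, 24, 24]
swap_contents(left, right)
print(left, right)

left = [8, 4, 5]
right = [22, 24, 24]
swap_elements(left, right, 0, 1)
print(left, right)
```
[8, 4, 5] [22, 24, 24]
[24, 4, 5] [22, 8, 24]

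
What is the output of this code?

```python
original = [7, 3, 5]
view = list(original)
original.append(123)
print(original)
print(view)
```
[7, 3, 5, 123]
[7, 3, 5]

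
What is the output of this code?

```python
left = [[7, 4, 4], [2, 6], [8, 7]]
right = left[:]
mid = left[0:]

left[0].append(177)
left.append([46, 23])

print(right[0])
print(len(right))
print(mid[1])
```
[7, 4, 4, 177]
3
[2, 6]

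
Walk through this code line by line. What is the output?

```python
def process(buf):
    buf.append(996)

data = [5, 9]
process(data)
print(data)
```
[5, 9, 996]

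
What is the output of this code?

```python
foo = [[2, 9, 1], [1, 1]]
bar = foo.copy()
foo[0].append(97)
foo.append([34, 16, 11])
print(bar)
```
[[2, 9, 1, 97], [1, 1]]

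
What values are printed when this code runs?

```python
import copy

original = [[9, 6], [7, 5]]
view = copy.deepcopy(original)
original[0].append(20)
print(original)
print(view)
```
[[9, 6, 20], [7, 5]]
[[9, 6], [7, 5]]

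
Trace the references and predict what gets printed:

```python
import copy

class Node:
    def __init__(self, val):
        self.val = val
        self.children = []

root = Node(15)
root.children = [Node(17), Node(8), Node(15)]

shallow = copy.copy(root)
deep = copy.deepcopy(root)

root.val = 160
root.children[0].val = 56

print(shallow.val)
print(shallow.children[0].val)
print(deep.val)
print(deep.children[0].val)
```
15
56
15
17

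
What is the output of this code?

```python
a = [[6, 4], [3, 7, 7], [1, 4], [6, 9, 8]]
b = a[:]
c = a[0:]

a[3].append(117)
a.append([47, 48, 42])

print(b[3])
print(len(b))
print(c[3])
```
[6, 9, 8, 117]
4
[6, 9, 8, 117]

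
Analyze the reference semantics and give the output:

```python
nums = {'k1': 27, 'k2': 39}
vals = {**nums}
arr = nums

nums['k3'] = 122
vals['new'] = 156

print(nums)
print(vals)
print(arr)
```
{'k1': 27, 'k2': 39, 'k3': 122}
{'k1': 27, 'k2': 39, 'new': 156}
{'k1': 27, 'k2': 39, 'k3': 122}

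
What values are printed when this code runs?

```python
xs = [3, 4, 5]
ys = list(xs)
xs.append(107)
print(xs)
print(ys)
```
[3, 4, 5, 107]
[3, 4, 5]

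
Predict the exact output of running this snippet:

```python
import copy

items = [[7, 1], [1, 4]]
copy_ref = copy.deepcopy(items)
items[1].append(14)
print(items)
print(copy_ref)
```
[[7, 1], [1, 4, 14]]
[[7, 1], [1, 4]]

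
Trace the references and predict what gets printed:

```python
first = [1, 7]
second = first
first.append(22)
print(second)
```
[1, 7, 22]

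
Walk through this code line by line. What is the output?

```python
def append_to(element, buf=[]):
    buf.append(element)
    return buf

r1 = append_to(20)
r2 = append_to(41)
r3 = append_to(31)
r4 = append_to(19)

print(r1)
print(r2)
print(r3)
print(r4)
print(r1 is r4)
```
[20, 41, 31, 19]
[20, 41, 31, 19]
[20, 41, 31, 19]
[20, 41, 31, 19]
True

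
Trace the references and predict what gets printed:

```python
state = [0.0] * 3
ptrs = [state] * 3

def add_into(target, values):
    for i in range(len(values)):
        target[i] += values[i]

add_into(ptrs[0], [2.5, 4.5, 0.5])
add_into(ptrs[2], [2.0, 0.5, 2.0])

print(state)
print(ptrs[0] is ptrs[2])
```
[4.5, 5.0, 2.5]
True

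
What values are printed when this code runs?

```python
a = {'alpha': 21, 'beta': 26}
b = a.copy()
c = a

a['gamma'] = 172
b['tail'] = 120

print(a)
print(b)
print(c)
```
{'alpha': 21, 'beta': 26, 'gamma': 172}
{'alpha': 21, 'beta': 26, 'tail': 120}
{'alpha': 21, 'beta': 26, 'gamma': 172}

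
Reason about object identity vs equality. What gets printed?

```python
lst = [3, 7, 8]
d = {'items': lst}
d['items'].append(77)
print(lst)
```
[3, 7, 8, 77]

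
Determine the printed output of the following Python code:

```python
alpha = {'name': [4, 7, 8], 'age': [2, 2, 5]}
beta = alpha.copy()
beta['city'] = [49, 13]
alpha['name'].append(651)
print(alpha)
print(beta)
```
{'name': [4, 7, 8, 651], 'age': [2, 2, 5]}
{'name': [4, 7, 8, 651], 'age': [2, 2, 5], 'city': [49, 13]}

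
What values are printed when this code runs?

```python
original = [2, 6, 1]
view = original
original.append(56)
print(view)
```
[2, 6, 1, 56]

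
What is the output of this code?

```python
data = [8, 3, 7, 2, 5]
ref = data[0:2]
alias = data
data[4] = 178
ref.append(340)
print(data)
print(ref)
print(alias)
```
[8, 3, 7, 2, 178]
[8, 3, 340]
[8, 3, 7, 2, 178]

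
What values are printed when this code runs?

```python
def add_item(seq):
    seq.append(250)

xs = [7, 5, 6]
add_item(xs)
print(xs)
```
[7, 5, 6, 250]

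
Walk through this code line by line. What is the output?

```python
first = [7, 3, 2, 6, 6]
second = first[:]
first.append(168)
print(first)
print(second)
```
[7, 3, 2, 6, 6, 168]
[7, 3, 2, 6, 6]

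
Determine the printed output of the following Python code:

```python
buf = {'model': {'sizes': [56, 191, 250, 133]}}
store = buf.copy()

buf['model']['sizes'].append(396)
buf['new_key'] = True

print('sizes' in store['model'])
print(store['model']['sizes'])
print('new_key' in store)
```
True
[56, 191, 250, 133, 396]
False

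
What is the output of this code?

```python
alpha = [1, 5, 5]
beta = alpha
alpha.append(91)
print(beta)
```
[1, 5, 5, 91]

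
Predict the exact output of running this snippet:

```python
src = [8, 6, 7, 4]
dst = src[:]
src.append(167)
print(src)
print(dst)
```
[8, 6, 7, 4, 167]
[8, 6, 7, 4]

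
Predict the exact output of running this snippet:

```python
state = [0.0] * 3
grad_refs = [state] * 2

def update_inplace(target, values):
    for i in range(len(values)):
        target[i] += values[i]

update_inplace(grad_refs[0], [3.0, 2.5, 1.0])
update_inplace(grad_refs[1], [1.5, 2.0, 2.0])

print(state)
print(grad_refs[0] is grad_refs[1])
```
[4.5, 4.5, 3.0]
True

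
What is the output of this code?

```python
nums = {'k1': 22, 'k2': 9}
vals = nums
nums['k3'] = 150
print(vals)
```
{'k1': 22, 'k2': 9, 'k3': 150}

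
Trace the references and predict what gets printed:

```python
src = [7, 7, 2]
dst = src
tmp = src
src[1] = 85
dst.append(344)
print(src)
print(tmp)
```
[7, 85, 2, 344]
[7, 85, 2, 344]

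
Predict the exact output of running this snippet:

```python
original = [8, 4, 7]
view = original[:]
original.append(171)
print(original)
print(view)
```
[8, 4, 7, 171]
[8, 4, 7]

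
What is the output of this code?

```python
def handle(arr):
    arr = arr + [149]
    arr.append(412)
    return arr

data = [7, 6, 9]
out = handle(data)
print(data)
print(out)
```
[7, 6, 9]
[7, 6, 9, 149, 412]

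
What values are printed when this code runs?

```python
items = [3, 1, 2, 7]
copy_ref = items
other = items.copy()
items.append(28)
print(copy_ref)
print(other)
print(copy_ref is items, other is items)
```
[3, 1, 2, 7, 28]
[3, 1, 2, 7]
True False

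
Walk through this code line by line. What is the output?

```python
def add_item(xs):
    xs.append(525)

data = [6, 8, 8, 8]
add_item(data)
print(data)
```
[6, 8, 8, 8, 525]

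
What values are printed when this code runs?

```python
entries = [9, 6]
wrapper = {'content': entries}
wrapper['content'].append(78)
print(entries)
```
[9, 6, 78]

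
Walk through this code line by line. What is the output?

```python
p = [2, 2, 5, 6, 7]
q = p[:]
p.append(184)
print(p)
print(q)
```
[2, 2, 5, 6, 7, 184]
[2, 2, 5, 6, 7]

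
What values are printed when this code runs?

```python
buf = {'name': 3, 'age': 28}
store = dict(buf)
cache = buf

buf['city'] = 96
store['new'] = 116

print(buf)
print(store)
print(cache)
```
{'name': 3, 'age': 28, 'city': 96}
{'name': 3, 'age': 28, 'new': 116}
{'name': 3, 'age': 28, 'city': 96}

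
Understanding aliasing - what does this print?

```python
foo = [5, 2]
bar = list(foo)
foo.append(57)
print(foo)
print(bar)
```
[5, 2, 57]
[5, 2]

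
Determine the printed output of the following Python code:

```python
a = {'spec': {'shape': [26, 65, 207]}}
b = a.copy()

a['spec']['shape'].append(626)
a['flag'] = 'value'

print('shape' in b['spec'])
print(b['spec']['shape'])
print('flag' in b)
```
True
[26, 65, 207, 626]
False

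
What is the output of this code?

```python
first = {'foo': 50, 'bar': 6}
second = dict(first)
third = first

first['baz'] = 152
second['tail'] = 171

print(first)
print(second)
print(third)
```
{'foo': 50, 'bar': 6, 'baz': 152}
{'foo': 50, 'bar': 6, 'tail': 171}
{'foo': 50, 'bar': 6, 'baz': 152}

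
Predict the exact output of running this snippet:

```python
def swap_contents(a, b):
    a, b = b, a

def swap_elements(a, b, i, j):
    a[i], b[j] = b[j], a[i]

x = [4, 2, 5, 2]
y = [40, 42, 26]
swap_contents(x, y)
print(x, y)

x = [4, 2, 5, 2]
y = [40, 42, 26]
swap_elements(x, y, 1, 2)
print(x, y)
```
[4, 2, 5, 2] [40, 42, 26]
[4, 26, 5, 2] [40, 42, 2]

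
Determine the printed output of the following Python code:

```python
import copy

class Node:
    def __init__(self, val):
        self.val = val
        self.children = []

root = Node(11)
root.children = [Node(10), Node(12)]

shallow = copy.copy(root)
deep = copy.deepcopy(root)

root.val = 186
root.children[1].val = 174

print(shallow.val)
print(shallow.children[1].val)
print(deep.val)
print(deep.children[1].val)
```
11
174
11
12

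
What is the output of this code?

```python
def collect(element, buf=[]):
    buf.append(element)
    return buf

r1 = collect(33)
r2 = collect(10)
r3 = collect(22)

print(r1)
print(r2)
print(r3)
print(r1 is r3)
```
[33, 10, 22]
[33, 10, 22]
[33, 10, 22]
True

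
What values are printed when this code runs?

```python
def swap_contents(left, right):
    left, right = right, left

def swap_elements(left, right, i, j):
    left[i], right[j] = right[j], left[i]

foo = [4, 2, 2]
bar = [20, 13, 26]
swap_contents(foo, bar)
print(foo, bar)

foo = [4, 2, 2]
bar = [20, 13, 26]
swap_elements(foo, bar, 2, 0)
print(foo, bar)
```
[4, 2, 2] [20, 13, 26]
[4, 2, 20] [2, 13, 26]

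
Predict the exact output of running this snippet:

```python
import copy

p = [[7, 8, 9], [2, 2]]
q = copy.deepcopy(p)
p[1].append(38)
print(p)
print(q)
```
[[7, 8, 9], [2, 2, 38]]
[[7, 8, 9], [2, 2]]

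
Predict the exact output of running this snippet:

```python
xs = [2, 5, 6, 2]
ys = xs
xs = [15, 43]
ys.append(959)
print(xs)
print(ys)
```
[15, 43]
[2, 5, 6, 2, 959]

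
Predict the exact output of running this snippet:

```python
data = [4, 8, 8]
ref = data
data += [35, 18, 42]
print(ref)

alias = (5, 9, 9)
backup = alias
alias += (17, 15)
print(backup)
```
[4, 8, 8, 35, 18, 42]
(5, 9, 9)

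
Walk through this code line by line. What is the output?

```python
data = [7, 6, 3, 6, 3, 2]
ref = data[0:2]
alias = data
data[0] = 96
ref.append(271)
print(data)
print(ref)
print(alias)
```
[96, 6, 3, 6, 3, 2]
[7, 6, 271]
[96, 6, 3, 6, 3, 2]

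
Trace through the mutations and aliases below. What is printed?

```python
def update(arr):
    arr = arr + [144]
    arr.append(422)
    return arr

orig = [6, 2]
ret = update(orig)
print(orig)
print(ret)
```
[6, 2]
[6, 2, 144, 422]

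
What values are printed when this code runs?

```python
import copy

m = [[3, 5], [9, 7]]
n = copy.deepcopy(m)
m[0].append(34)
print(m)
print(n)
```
[[3, 5, 34], [9, 7]]
[[3, 5], [9, 7]]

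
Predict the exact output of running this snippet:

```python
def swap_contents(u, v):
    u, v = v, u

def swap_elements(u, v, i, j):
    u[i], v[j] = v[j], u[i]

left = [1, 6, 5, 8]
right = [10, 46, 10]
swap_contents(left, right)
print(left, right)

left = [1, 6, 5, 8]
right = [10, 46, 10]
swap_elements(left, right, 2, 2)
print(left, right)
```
[1, 6, 5, 8] [10, 46, 10]
[1, 6, 10, 8] [10, 46, 5]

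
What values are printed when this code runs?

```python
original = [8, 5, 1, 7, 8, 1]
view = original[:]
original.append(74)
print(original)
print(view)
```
[8, 5, 1, 7, 8, 1, 74]
[8, 5, 1, 7, 8, 1]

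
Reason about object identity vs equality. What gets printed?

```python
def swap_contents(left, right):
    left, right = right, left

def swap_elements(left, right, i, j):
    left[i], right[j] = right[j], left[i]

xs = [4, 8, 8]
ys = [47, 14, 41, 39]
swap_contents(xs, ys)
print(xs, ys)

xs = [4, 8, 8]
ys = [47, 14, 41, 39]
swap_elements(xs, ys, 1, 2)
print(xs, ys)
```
[4, 8, 8] [47, 14, 41, 39]
[4, 41, 8] [47, 14, 8, 39]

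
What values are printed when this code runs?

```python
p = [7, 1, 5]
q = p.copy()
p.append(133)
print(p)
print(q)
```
[7, 1, 5, 133]
[7, 1, 5]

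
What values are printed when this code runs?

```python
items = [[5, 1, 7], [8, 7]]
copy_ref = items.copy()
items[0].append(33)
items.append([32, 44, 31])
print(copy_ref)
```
[[5, 1, 7, 33], [8, 7]]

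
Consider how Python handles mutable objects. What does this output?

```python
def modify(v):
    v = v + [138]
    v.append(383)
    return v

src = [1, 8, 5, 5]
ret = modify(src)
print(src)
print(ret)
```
[1, 8, 5, 5]
[1, 8, 5, 5, 138, 383]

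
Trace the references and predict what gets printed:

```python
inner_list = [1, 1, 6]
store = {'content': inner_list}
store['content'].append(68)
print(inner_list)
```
[1, 1, 6, 68]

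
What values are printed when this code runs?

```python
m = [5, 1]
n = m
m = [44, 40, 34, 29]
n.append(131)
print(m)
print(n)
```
[44, 40, 34, 29]
[5, 1, 131]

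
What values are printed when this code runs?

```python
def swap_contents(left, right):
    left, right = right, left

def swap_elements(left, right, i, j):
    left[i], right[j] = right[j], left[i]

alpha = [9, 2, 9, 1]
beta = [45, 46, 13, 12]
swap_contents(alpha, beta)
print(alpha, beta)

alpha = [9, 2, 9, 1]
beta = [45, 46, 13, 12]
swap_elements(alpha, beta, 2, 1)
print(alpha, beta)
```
[9, 2, 9, 1] [45, 46, 13, 12]
[9, 2, 46, 1] [45, 9, 13, 12]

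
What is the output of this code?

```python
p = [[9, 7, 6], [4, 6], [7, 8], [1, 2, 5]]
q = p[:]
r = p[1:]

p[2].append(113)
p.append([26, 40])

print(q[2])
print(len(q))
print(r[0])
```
[7, 8, 113]
4
[4, 6]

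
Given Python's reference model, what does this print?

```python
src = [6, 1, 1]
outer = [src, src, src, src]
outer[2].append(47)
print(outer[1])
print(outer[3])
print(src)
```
[6, 1, 1, 47]
[6, 1, 1, 47]
[6, 1, 1, 47]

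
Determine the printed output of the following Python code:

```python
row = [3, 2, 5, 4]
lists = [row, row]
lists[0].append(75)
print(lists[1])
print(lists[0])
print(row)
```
[3, 2, 5, 4, 75]
[3, 2, 5, 4, 75]
[3, 2, 5, 4, 75]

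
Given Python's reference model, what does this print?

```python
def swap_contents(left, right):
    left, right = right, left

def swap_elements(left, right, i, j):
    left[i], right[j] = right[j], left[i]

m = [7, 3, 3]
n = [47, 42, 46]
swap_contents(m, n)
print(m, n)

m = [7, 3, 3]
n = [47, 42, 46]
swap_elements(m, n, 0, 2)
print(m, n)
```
[7, 3, 3] [47, 42, 46]
[46, 3, 3] [47, 42, 7]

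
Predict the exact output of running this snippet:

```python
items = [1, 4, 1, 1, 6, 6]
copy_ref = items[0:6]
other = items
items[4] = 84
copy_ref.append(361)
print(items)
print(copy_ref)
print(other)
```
[1, 4, 1, 1, 84, 6]
[1, 4, 1, 1, 6, 6, 361]
[1, 4, 1, 1, 84, 6]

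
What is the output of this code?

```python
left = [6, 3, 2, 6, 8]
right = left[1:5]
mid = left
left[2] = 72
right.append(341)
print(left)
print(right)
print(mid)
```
[6, 3, 72, 6, 8]
[3, 2, 6, 8, 341]
[6, 3, 72, 6, 8]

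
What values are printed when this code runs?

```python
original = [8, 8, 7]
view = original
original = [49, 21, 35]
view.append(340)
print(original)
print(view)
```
[49, 21, 35]
[8, 8, 7, 340]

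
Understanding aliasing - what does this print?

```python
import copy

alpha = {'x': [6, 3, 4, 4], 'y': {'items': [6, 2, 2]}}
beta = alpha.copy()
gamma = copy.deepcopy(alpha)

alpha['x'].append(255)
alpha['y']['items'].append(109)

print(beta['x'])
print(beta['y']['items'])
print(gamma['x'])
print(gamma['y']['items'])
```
[6, 3, 4, 4, 255]
[6, 2, 2, 109]
[6, 3, 4, 4]
[6, 2, 2]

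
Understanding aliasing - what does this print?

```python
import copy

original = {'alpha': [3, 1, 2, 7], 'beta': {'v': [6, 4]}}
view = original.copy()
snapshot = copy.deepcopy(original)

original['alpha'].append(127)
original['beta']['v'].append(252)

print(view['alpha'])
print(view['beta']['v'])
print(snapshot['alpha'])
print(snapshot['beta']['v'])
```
[3, 1, 2, 7, 127]
[6, 4, 252]
[3, 1, 2, 7]
[6, 4]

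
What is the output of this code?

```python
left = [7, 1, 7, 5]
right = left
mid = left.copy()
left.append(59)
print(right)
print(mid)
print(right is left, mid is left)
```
[7, 1, 7, 5, 59]
[7, 1, 7, 5]
True False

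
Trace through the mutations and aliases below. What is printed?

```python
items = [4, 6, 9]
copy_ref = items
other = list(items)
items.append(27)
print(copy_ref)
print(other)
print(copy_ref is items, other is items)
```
[4, 6, 9, 27]
[4, 6, 9]
True False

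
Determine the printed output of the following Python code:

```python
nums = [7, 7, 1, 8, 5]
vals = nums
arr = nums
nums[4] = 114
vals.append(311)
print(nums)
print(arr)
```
[7, 7, 1, 8, 114, 311]
[7, 7, 1, 8, 114, 311]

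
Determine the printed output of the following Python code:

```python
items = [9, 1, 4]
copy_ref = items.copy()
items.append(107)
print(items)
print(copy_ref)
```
[9, 1, 4, 107]
[9, 1, 4]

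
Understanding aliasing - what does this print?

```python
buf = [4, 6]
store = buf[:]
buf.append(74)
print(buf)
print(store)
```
[4, 6, 74]
[4, 6]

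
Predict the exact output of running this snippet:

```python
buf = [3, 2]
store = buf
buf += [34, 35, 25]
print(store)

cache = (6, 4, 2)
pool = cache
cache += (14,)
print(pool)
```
[3, 2, 34, 35, 25]
(6, 4, 2)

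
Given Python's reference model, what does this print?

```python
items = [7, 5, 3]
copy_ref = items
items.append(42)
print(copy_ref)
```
[7, 5, 3, 42]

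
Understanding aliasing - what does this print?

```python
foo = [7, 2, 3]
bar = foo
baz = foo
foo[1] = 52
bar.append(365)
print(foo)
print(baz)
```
[7, 52, 3, 365]
[7, 52, 3, 365]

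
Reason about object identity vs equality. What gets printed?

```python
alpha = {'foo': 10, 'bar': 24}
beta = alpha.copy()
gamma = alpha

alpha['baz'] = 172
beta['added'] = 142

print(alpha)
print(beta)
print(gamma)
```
{'foo': 10, 'bar': 24, 'baz': 172}
{'foo': 10, 'bar': 24, 'added': 142}
{'foo': 10, 'bar': 24, 'baz': 172}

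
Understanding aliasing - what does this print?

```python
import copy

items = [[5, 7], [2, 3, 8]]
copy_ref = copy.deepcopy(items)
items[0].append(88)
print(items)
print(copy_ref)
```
[[5, 7, 88], [2, 3, 8]]
[[5, 7], [2, 3, 8]]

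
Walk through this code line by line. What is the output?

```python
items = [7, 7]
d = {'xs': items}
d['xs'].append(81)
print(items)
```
[7, 7, 81]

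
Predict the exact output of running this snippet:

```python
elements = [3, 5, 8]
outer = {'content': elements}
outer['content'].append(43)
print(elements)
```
[3, 5, 8, 43]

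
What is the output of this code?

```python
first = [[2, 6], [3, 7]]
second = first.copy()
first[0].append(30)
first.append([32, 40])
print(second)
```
[[2, 6, 30], [3, 7]]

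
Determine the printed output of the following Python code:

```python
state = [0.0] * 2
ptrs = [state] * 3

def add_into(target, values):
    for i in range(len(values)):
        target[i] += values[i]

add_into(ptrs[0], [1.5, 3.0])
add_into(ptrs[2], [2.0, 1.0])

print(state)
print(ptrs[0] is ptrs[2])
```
[3.5, 4.0]
True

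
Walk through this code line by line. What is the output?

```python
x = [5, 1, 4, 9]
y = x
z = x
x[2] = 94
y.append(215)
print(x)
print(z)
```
[5, 1, 94, 9, 215]
[5, 1, 94, 9, 215]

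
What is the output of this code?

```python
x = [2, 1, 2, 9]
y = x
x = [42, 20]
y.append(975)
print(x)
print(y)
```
[42, 20]
[2, 1, 2, 9, 975]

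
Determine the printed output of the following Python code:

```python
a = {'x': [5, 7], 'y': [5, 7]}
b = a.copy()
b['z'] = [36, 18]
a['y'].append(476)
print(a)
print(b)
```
{'x': [5, 7], 'y': [5, 7, 476]}
{'x': [5, 7], 'y': [5, 7, 476], 'z': [36, 18]}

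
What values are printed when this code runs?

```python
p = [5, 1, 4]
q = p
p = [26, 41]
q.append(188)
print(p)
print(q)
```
[26, 41]
[5, 1, 4, 188]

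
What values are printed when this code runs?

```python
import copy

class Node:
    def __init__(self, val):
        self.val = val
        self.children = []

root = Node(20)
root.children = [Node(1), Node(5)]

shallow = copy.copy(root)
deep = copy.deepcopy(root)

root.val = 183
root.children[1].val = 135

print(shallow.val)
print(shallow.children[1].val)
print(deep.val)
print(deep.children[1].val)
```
20
135
20
5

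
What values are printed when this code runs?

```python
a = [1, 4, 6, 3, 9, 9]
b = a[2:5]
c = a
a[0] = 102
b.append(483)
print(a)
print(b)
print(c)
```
[102, 4, 6, 3, 9, 9]
[6, 3, 9, 483]
[102, 4, 6, 3, 9, 9]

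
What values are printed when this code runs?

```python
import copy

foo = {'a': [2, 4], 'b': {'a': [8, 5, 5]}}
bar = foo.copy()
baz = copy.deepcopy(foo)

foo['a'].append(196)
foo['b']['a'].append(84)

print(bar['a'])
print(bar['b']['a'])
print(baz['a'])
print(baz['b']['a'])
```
[2, 4, 196]
[8, 5, 5, 84]
[2, 4]
[8, 5, 5]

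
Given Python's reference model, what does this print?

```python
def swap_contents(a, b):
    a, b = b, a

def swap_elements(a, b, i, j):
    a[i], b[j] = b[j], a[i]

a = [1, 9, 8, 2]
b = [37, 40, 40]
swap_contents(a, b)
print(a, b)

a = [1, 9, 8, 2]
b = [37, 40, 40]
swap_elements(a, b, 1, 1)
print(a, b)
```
[1, 9, 8, 2] [37, 40, 40]
[1, 40, 8, 2] [37, 9, 40]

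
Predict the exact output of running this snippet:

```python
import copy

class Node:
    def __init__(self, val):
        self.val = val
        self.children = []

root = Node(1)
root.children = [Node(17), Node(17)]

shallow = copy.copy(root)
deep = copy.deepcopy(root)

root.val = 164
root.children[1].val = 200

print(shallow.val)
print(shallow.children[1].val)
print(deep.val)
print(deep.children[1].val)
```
1
200
1
17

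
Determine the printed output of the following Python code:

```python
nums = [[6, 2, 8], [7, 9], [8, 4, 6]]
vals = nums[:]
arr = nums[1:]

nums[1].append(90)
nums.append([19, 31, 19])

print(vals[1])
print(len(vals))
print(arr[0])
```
[7, 9, 90]
3
[7, 9, 90]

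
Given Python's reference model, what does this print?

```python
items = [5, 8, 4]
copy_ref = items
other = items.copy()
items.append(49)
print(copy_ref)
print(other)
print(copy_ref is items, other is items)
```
[5, 8, 4, 49]
[5, 8, 4]
True False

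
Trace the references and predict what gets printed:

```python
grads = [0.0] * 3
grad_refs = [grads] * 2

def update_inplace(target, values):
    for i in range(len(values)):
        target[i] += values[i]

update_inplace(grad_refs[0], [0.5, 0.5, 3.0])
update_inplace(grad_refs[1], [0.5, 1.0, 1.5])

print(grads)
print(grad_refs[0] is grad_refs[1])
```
[1.0, 1.5, 4.5]
True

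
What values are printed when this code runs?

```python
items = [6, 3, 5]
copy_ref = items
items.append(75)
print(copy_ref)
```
[6, 3, 5, 75]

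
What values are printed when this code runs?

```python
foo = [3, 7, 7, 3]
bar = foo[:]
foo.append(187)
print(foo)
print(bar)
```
[3, 7, 7, 3, 187]
[3, 7, 7, 3]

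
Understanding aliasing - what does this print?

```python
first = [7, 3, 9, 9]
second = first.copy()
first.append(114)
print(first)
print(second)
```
[7, 3, 9, 9, 114]
[7, 3, 9, 9]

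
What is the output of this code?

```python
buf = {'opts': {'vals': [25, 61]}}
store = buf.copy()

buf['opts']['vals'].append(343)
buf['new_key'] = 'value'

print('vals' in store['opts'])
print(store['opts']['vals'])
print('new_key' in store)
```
True
[25, 61, 343]
False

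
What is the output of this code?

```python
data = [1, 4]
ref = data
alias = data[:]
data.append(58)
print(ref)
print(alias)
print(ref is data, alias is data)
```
[1, 4, 58]
[1, 4]
True False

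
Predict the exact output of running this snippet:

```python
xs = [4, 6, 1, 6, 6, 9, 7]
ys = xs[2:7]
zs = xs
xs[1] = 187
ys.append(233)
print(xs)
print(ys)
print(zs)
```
[4, 187, 1, 6, 6, 9, 7]
[1, 6, 6, 9, 7, 233]
[4, 187, 1, 6, 6, 9, 7]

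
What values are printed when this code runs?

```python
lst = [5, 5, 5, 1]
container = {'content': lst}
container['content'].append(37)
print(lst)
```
[5, 5, 5, 1, 37]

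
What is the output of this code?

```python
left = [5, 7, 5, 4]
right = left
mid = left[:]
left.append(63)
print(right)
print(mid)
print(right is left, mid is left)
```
[5, 7, 5, 4, 63]
[5, 7, 5, 4]
True False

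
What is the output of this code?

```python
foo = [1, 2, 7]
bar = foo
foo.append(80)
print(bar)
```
[1, 2, 7, 80]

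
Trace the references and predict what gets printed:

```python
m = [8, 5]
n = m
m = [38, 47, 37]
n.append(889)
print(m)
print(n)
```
[38, 47, 37]
[8, 5, 889]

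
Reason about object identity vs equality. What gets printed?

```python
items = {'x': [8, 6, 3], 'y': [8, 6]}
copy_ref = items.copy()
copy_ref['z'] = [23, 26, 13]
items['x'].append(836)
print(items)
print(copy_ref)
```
{'x': [8, 6, 3, 836], 'y': [8, 6]}
{'x': [8, 6, 3, 836], 'y': [8, 6], 'z': [23, 26, 13]}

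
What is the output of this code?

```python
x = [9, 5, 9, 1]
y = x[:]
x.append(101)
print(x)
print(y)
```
[9, 5, 9, 1, 101]
[9, 5, 9, 1]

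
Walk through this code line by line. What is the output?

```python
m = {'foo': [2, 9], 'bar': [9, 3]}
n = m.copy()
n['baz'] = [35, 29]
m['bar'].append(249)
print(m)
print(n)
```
{'foo': [2, 9], 'bar': [9, 3, 249]}
{'foo': [2, 9], 'bar': [9, 3, 249], 'baz': [35, 29]}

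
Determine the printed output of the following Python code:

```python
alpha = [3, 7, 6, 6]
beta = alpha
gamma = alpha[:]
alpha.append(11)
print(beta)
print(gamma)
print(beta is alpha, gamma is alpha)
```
[3, 7, 6, 6, 11]
[3, 7, 6, 6]
True False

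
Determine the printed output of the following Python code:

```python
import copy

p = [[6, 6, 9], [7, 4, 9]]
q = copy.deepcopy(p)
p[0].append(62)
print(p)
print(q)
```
[[6, 6, 9, 62], [7, 4, 9]]
[[6, 6, 9], [7, 4, 9]]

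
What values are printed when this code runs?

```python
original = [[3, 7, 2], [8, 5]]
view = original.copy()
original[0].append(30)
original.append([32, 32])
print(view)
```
[[3, 7, 2, 30], [8, 5]]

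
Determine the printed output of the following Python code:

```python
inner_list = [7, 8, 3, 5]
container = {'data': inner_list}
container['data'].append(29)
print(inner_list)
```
[7, 8, 3, 5, 29]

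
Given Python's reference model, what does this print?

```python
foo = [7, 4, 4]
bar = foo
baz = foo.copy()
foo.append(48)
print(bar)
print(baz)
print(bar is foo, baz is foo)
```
[7, 4, 4, 48]
[7, 4, 4]
True False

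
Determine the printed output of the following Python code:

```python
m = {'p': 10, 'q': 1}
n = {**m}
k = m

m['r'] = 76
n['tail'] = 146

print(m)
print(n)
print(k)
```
{'p': 10, 'q': 1, 'r': 76}
{'p': 10, 'q': 1, 'tail': 146}
{'p': 10, 'q': 1, 'r': 76}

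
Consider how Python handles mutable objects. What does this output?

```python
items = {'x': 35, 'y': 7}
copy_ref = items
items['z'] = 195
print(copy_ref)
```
{'x': 35, 'y': 7, 'z': 195}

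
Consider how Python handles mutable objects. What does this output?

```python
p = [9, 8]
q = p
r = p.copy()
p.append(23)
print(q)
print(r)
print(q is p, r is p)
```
[9, 8, 23]
[9, 8]
True False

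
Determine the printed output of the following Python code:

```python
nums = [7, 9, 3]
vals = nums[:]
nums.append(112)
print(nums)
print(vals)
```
[7, 9, 3, 112]
[7, 9, 3]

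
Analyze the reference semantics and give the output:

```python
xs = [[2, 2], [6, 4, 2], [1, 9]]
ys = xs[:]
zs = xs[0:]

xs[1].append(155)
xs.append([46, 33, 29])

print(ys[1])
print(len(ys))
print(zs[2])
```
[6, 4, 2, 155]
3
[1, 9]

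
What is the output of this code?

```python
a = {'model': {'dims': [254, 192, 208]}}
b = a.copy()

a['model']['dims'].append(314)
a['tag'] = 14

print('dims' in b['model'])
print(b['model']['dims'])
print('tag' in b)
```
True
[254, 192, 208, 314]
False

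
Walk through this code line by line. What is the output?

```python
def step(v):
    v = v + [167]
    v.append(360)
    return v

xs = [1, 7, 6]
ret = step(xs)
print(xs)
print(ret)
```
[1, 7, 6]
[1, 7, 6, 167, 360]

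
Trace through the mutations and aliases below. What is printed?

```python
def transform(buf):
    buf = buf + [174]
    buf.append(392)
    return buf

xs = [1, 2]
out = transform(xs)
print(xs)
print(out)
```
[1, 2]
[1, 2, 174, 392]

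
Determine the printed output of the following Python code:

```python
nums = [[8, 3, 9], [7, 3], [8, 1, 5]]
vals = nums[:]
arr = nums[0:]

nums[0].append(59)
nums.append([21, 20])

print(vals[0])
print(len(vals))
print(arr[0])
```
[8, 3, 9, 59]
3
[8, 3, 9, 59]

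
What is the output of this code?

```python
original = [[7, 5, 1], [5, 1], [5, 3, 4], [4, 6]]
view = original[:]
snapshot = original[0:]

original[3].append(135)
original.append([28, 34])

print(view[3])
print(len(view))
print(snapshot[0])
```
[4, 6, 135]
4
[7, 5, 1]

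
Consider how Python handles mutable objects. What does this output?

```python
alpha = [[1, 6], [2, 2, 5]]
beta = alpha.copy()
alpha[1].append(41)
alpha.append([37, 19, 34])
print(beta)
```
[[1, 6], [2, 2, 5, 41]]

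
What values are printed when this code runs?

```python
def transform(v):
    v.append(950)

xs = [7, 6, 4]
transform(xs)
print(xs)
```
[7, 6, 4, 950]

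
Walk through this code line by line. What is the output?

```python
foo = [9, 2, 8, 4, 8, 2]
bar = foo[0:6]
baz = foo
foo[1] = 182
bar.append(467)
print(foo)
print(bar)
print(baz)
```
[9, 182, 8, 4, 8, 2]
[9, 2, 8, 4, 8, 2, 467]
[9, 182, 8, 4, 8, 2]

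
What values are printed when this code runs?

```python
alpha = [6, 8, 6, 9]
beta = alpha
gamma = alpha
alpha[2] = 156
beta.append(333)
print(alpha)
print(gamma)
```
[6, 8, 156, 9, 333]
[6, 8, 156, 9, 333]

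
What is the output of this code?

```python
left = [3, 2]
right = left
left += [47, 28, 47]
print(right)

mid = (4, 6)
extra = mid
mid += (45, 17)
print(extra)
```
[3, 2, 47, 28, 47]
(4, 6)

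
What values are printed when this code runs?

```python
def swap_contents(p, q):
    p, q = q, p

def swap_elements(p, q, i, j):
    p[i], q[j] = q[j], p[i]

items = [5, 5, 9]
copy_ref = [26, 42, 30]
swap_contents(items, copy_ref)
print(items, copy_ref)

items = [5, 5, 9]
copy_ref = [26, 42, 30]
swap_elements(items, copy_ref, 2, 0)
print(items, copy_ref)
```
[5, 5, 9] [26, 42, 30]
[5, 5, 26] [9, 42, 30]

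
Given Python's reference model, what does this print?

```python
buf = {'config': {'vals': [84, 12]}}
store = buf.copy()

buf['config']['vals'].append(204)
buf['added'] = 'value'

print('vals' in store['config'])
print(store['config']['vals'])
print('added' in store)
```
True
[84, 12, 204]
False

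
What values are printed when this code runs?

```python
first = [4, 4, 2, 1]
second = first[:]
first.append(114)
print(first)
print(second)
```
[4, 4, 2, 1, 114]
[4, 4, 2, 1]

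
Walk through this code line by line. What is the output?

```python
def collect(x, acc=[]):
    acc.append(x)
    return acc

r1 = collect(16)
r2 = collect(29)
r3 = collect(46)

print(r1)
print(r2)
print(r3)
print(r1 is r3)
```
[16, 29, 46]
[16, 29, 46]
[16, 29, 46]
True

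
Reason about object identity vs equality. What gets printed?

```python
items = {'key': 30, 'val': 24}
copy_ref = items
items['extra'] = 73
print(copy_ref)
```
{'key': 30, 'val': 24, 'extra': 73}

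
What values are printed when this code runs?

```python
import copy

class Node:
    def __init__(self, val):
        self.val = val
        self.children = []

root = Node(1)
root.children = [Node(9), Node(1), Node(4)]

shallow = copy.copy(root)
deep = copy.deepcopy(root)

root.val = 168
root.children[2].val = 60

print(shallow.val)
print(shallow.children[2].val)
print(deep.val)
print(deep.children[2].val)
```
1
60
1
4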